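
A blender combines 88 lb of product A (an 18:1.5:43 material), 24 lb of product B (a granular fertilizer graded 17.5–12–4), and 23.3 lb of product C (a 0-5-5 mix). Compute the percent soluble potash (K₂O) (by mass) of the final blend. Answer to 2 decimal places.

Total mass = 88 + 24 + 23.3 = 135.3 lb.
K₂O mass = 43%×88 + 4%×24 + 5%×23.3 = 39.965 lb.
% K₂O = 39.965 / 135.3 = 29.5381%.

29.54% K₂O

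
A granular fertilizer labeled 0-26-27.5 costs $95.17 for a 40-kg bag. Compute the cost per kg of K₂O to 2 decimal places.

$8.65 per kg K₂O

K₂O in bag = 40 × 27.5% = 11 kg.
Cost per kg K₂O = $95.17 / 11 = $8.6518.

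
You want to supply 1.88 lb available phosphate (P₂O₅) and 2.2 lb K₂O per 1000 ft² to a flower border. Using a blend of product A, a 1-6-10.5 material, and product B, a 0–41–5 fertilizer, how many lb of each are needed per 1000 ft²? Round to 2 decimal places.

Per-1000 ft² balance (a = product A, b = product B):
P₂O₅: 0.06·a + 0.41·b = 1.88
K₂O: 0.105·a + 0.05·b = 2.2
From row1: a = (1.88 − 0.41·b) / 0.06.
Into row2: 0.105·(1.88 − 0.41·b)/0.06 + 0.05·b = 2.2 → b = 1.63296, a = 20.1748.

20.17 lb product A, 1.63 lb product B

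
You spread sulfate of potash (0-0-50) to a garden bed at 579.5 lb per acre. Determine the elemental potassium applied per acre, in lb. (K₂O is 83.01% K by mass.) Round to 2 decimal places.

240.52 lb K per acre

K₂O per acre = 579.5 × 50% = 289.75 lb.
Elemental K = 289.75 × 0.8301 = 240.521 lb per acre.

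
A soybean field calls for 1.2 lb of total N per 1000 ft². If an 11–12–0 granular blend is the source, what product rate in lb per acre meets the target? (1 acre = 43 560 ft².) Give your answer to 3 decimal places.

Product per 1000 ft² = 1.2 / 11% = 10.9091 lb.
Convert to per acre: 10.9091 × 43.56 = 475.2 lb.

475.200 lb of product per acre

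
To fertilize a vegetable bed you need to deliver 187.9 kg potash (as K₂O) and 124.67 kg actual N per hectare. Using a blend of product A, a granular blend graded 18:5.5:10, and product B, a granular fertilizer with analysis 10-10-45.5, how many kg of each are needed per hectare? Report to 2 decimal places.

527.61 kg product A, 297.01 kg product B

Per-hectare balance (a = product A, b = product B):
K₂O: 0.1·a + 0.455·b = 187.9
N: 0.18·a + 0.1·b = 124.67
From row1: a = (187.9 − 0.455·b) / 0.1.
Into row2: 0.18·(187.9 − 0.455·b)/0.1 + 0.1·b = 124.67 → b = 297.0097, a = 527.606.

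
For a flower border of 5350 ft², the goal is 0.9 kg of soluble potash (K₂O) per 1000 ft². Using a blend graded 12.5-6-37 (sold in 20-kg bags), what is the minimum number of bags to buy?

1 bags

Product per 1000 ft² = 0.9 / 37% = 2.43243 kg.
Total product = 2.43243 × 5350 / 1000 = 13.0135 kg.
Bags = ⌈13.0135 / 20⌉ = 1.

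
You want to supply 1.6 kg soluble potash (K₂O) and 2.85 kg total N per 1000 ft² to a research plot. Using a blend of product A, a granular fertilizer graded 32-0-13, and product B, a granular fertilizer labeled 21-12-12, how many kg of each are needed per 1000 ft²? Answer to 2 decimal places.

0.54 kg product A, 12.75 kg product B

Per-1000 ft² balance (a = product A, b = product B):
K₂O: 0.13·a + 0.12·b = 1.6
N: 0.32·a + 0.21·b = 2.85
From row1: a = (1.6 − 0.12·b) / 0.13.
Into row2: 0.32·(1.6 − 0.12·b)/0.13 + 0.21·b = 2.85 → b = 12.7477, a = 0.540541.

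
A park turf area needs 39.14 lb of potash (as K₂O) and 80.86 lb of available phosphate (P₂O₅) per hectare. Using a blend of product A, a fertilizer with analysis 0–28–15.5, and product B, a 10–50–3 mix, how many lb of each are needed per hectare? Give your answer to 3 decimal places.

248.107 lb product A, 22.780 lb product B

Per-hectare balance (a = product A, b = product B):
K₂O: 0.155·a + 0.03·b = 39.14
P₂O₅: 0.28·a + 0.5·b = 80.86
Eliminate a: (row1) − 0.155/0.28·(row2) → -0.246786·b = -5.62179, so b = 22.78003.
Back-substitute: a = (39.14 − 0.03·22.78003) / 0.155 = 248.1071.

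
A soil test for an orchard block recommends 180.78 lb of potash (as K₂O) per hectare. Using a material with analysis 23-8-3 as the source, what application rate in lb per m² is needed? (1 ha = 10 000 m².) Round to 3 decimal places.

Product per hectare = 180.78 / 3% = 6026 lb.
Convert to per m²: 6026 × 0.0001 = 0.6026 lb.

0.603 lb of product per sq m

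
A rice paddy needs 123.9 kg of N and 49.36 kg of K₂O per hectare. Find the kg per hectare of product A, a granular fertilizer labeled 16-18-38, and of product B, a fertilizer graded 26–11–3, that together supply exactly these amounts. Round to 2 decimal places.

Let a = kg of product A, b = kg of product B (per hectare).
N: 0.16·a + 0.26·b = 123.9
K₂O: 0.38·a + 0.03·b = 49.36
Eliminate b: (row1) − 0.26/0.03·(row2) → -3.13333·a = -303.887, so a = 96.9851.
Then b = (49.36 − 0.38·96.9851) / 0.03 = 416.855.

96.99 kg product A, 416.86 kg product B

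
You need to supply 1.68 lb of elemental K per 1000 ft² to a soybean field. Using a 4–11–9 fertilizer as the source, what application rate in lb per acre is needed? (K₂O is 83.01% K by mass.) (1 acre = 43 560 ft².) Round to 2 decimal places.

As K₂O: 1.68 / 0.8301 = 2.02385 lb per 1000 ft².
Product per 1000 ft² = 2.02385 / 9% = 22.4873 lb.
Convert to per acre: 22.4873 × 43.56 = 979.5446 lb.

979.54 lb of product per acre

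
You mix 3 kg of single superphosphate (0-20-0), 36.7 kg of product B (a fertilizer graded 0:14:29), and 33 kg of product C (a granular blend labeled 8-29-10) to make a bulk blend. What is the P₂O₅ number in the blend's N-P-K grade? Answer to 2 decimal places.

21.06% P₂O₅

Total mass = 3 + 36.7 + 33 = 72.7 kg.
P₂O₅ mass = 20%×3 + 14%×36.7 + 29%×33 = 15.308 kg.
% P₂O₅ = 15.308 / 72.7 = 21.0564%.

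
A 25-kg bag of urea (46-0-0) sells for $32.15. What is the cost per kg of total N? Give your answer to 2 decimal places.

$2.80 per kg N

N in bag = 25 × 46% = 11.5 kg.
Cost per kg N = $32.15 / 11.5 = $2.7957.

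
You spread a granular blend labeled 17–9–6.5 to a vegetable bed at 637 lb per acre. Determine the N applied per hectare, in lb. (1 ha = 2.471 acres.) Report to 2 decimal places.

nitrogen per acre = 637 × 17% = 108.29 lb.
Convert to per hectare: 108.29 × 2.471 = 267.5846 lb.

267.58 lb N per hectare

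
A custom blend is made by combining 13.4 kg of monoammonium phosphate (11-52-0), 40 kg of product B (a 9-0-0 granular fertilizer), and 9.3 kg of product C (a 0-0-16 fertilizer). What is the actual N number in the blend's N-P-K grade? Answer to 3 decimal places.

Total mass = 13.4 + 40 + 9.3 = 62.7 kg.
N mass = 11%×13.4 + 9%×40 + 0%×9.3 = 5.074 kg.
% N = 5.074 / 62.7 = 8.0925%.

8.093% N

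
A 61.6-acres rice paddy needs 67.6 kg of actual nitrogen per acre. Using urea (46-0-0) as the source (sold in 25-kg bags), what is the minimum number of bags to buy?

363 bags

Product per acre = 67.6 / 46% = 146.957 kg.
Total product = 146.957 × 61.6 = 9052.52 kg.
Bags = ⌈9052.52 / 25⌉ = 363.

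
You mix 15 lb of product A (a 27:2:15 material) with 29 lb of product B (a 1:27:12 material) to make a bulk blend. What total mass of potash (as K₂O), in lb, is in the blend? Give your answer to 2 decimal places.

K₂O mass = 15%×15 + 12%×29 = 5.73 lb.

5.73 lb K₂O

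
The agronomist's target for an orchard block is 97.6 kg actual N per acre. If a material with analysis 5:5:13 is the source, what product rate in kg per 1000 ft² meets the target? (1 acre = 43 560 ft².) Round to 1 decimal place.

Product per acre = 97.6 / 5% = 1952 kg.
Convert to per 1000 ft²: 1952 × 0.0229568 = 44.8118 kg.

44.8 kg of product per thousand sq ft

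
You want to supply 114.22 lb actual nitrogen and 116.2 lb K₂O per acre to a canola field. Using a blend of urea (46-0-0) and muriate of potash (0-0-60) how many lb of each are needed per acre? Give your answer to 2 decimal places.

Let a = lb of urea, b = lb of muriate of potash (per acre).
N: 0.46·a + 0·b = 114.22
K₂O: 0·a + 0.6·b = 116.2
Solving simultaneously: a = 248.304, b = 193.667.

248.30 lb urea, 193.67 lb muriate of potash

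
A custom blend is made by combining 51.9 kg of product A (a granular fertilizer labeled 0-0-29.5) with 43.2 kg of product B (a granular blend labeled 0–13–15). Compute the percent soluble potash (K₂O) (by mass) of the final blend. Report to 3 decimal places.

Total mass = 51.9 + 43.2 = 95.1 kg.
K₂O mass = 29.5%×51.9 + 15%×43.2 = 21.7905 kg.
% K₂O = 21.7905 / 95.1 = 22.9132%.

22.913% K₂O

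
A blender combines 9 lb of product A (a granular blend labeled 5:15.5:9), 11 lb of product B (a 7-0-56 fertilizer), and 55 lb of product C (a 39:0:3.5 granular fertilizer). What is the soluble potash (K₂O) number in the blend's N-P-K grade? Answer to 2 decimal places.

11.86% K₂O

Total mass = 9 + 11 + 55 = 75 lb.
K₂O mass = 9%×9 + 56%×11 + 3.5%×55 = 8.895 lb.
% K₂O = 8.895 / 75 = 11.86%.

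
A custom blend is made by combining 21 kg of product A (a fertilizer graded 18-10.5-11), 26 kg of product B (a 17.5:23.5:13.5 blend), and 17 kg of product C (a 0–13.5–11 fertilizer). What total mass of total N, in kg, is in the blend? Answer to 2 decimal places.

8.33 kg N

N mass = 18%×21 + 17.5%×26 + 0%×17 = 8.33 kg.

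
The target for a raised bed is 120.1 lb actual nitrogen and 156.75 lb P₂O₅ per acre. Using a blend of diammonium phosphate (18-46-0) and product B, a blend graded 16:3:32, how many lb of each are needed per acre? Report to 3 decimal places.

Per-acre balance (a = diammonium phosphate, b = product B):
N: 0.18·a + 0.16·b = 120.1
P₂O₅: 0.46·a + 0.03·b = 156.75
Solving simultaneously: a = 314.91202, b = 396.34897.

314.912 lb diammonium phosphate, 396.349 lb product B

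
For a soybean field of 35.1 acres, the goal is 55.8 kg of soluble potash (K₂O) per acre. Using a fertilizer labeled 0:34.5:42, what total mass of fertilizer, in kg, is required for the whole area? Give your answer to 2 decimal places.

4663.29 kg

Product per acre = 55.8 / 42% = 132.857 kg.
Total product = 132.857 × 35.1 = 4663.286 kg.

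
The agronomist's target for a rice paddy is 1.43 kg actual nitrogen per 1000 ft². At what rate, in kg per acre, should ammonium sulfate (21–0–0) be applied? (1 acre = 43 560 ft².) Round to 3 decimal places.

296.623 kg of product per acre

Product per 1000 ft² = 1.43 / 21% = 6.80952 kg.
Convert to per acre: 6.80952 × 43.56 = 296.6229 kg.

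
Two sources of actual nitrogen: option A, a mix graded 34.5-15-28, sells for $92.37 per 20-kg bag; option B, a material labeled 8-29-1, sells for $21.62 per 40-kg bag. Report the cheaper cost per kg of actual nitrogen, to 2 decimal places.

option A: N per bag = 20 × 34.5% = 6.9 kg; cost = 92.37 / 6.9 = $13.3870/kg N.
option B: N per bag = 40 × 8% = 3.2 kg; cost = 21.62 / 3.2 = $6.7562/kg N.
option B is cheaper.

$6.76 per kg N (option B)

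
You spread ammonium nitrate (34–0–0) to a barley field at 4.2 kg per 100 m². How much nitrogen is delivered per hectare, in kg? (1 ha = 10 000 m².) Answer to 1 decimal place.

nitrogen per 100 m² = 4.2 × 34% = 1.428 kg.
Convert to per hectare: 1.428 × 100 = 142.8 kg.

142.8 kg N per hectare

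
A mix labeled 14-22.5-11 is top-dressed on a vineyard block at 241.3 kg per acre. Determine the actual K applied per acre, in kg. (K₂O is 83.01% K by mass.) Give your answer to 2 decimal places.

K₂O per acre = 241.3 × 11% = 26.543 kg.
Elemental K = 26.543 × 0.8301 = 22.0333 kg per acre.

22.03 kg K per acre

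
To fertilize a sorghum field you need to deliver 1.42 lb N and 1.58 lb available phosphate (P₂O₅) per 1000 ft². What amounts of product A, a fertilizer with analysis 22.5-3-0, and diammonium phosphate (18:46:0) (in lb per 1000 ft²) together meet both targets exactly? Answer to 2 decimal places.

3.76 lb product A, 3.19 lb diammonium phosphate

Per-1000 ft² balance (a = product A, b = diammonium phosphate):
N: 0.225·a + 0.18·b = 1.42
P₂O₅: 0.03·a + 0.46·b = 1.58
Solving simultaneously: a = 3.75943, b = 3.1896.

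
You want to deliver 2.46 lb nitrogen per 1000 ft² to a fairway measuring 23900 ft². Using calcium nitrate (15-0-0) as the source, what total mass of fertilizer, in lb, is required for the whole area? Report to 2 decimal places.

Product per 1000 ft² = 2.46 / 15% = 16.4 lb.
Total product = 16.4 × 23900 / 1000 = 391.96 lb.

391.96 lb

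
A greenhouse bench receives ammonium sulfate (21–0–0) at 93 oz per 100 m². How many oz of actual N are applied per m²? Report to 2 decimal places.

nitrogen per 100 m² = 93 × 21% = 19.53 oz.
Convert to per m²: 19.53 × 0.01 = 0.1953 oz.

0.20 oz N per sq m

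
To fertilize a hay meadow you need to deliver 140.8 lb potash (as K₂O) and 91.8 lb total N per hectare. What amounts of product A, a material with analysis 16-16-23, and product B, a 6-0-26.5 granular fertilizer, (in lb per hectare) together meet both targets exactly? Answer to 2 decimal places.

Let a = lb of product A, b = lb of product B (per hectare).
K₂O: 0.23·a + 0.265·b = 140.8
N: 0.16·a + 0.06·b = 91.8
Solving simultaneously: a = 555.2098, b = 49.4406.

555.21 lb product A, 49.44 lb product B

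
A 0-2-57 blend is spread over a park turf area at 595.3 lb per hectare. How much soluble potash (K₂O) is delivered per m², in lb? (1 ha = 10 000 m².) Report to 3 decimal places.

K₂O per hectare = 595.3 × 57% = 339.321 lb.
Convert to per m²: 339.321 × 0.0001 = 0.0339321 lb.

0.034 lb K₂O per sq m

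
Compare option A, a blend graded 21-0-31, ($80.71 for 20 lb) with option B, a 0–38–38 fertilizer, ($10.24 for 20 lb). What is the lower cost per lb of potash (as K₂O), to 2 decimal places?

$1.35 per lb K₂O (option B)

option A: K₂O per bag = 20 × 31% = 6.2 lb; cost = 80.71 / 6.2 = $13.0177/lb K₂O.
option B: K₂O per bag = 20 × 38% = 7.6 lb; cost = 10.24 / 7.6 = $1.3474/lb K₂O.
option B is cheaper.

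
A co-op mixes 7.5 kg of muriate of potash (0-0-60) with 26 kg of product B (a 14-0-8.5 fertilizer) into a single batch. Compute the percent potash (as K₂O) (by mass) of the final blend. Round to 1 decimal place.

20.0% K₂O

Total mass = 7.5 + 26 = 33.5 kg.
K₂O mass = 60%×7.5 + 8.5%×26 = 6.71 kg.
% K₂O = 6.71 / 33.5 = 20.0299%.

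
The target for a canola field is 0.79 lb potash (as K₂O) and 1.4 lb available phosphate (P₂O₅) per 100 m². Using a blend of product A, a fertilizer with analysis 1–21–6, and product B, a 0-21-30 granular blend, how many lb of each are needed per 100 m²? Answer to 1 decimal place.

With a, b = lb per 100 m² of product A and product B:
K₂O: 0.06·a + 0.3·b = 0.79
P₂O₅: 0.21·a + 0.21·b = 1.4
Solving simultaneously: a = 5.04167, b = 1.625.

5.0 lb product A, 1.6 lb product B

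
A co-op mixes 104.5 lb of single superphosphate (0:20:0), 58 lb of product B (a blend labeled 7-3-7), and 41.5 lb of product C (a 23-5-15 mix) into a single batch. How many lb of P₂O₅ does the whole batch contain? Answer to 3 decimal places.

P₂O₅ mass = 20%×104.5 + 3%×58 + 5%×41.5 = 24.715 lb.

24.715 lb P₂O₅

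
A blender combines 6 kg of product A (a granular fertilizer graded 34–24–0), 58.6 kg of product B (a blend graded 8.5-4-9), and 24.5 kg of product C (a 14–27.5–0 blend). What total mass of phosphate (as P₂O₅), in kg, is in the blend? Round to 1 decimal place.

P₂O₅ mass = 24%×6 + 4%×58.6 + 27.5%×24.5 = 10.5215 kg.

10.5 kg P₂O₅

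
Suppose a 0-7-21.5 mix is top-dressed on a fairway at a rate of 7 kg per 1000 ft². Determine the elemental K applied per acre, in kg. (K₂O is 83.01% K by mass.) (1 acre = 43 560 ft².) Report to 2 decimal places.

K₂O per 1000 ft² = 7 × 21.5% = 1.505 kg.
Elemental K = 1.505 × 0.8301 = 1.2493 kg per 1000 ft².
Convert to per acre: 1.2493 × 43.56 = 54.4195 kg.

54.42 kg K per acre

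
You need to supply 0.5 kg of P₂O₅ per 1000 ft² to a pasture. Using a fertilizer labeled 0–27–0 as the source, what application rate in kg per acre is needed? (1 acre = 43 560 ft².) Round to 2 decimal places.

80.67 kg of product per acre

Product per 1000 ft² = 0.5 / 27% = 1.85185 kg.
Convert to per acre: 1.85185 × 43.56 = 80.6667 kg.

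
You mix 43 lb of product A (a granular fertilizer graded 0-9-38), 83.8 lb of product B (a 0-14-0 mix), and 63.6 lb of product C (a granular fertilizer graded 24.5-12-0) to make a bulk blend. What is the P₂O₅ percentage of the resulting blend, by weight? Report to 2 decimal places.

12.20% P₂O₅

Total mass = 43 + 83.8 + 63.6 = 190.4 lb.
P₂O₅ mass = 9%×43 + 14%×83.8 + 12%×63.6 = 23.234 lb.
% P₂O₅ = 23.234 / 190.4 = 12.2027%.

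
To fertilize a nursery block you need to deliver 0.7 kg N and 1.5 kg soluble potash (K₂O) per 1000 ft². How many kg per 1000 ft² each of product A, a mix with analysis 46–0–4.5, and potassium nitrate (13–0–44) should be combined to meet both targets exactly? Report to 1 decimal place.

With a, b = kg per 1000 ft² of product A and potassium nitrate:
N: 0.46·a + 0.13·b = 0.7
K₂O: 0.045·a + 0.44·b = 1.5
From row1: a = (0.7 − 0.13·b) / 0.46.
Into row2: 0.045·(0.7 − 0.13·b)/0.46 + 0.44·b = 1.5 → b = 3.35029, a = 0.574917.

0.6 kg product A, 3.4 kg potassium nitrate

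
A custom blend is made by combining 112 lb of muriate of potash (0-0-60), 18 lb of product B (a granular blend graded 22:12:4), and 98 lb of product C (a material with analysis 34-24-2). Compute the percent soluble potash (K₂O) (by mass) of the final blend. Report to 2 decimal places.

Total mass = 112 + 18 + 98 = 228 lb.
K₂O mass = 60%×112 + 4%×18 + 2%×98 = 69.88 lb.
% K₂O = 69.88 / 228 = 30.6491%.

30.65% K₂O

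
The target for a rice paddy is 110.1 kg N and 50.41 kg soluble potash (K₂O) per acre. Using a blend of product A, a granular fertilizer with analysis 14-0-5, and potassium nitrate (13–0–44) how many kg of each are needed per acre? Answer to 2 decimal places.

760.27 kg product A, 28.17 kg potassium nitrate

With a, b = kg per acre of product A and potassium nitrate:
N: 0.14·a + 0.13·b = 110.1
K₂O: 0.05·a + 0.44·b = 50.41
Eliminate a: (row1) − 0.14/0.05·(row2) → -1.102·b = -31.048, so b = 28.1742.
Back-substitute: a = (110.1 − 0.13·28.1742) / 0.14 = 760.267.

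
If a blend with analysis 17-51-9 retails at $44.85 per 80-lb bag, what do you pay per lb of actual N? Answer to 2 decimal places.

N in bag = 80 × 17% = 13.6 lb.
Cost per lb N = $44.85 / 13.6 = $3.2978.

$3.30 per lb N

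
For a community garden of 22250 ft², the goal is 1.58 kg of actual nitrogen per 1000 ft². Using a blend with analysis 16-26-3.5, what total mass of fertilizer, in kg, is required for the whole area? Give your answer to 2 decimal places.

219.72 kg

Product per 1000 ft² = 1.58 / 16% = 9.875 kg.
Total product = 9.875 × 22250 / 1000 = 219.719 kg.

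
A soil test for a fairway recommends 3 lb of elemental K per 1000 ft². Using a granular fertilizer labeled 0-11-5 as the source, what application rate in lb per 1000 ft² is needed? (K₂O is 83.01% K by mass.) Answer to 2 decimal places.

As K₂O: 3 / 0.8301 = 3.61402 lb per 1000 ft².
Product per 1000 ft² = 3.61402 / 5% = 72.2804 lb.

72.28 lb of product per thousand sq ft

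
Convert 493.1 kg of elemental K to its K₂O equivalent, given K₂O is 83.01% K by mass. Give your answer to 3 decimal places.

594.025 kg K₂O

K₂O = 493.1 / 0.8301 = 594.0248 kg.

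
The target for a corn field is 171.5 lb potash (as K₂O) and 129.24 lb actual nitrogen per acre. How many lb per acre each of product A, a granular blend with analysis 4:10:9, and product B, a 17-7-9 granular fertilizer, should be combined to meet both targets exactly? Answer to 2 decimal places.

1497.73 lb product A, 407.83 lb product B

With a, b = lb per acre of product A and product B:
K₂O: 0.09·a + 0.09·b = 171.5
N: 0.04·a + 0.17·b = 129.24
Eliminate a: (row1) − 0.09/0.04·(row2) → -0.2925·b = -119.29, so b = 407.829.
Back-substitute: a = (171.5 − 0.09·407.829) / 0.09 = 1497.726.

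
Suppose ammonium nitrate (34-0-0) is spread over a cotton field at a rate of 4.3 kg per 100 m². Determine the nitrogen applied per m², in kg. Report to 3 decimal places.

nitrogen per 100 m² = 4.3 × 34% = 1.462 kg.
Convert to per m²: 1.462 × 0.01 = 0.01462 kg.

0.015 kg N per sq m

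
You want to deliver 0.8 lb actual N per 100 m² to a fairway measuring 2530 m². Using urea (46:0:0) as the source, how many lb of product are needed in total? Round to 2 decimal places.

44.00 lb

Product per 100 m² = 0.8 / 46% = 1.73913 lb.
Total product = 1.73913 × 2530 / 100 = 44 lb.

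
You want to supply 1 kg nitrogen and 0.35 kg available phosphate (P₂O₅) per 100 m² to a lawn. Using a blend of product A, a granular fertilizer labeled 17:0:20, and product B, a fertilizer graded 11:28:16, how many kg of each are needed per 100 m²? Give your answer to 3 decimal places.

5.074 kg product A, 1.250 kg product B

With a, b = kg per 100 m² of product A and product B:
N: 0.17·a + 0.11·b = 1
P₂O₅: 0·a + 0.28·b = 0.35
Solving simultaneously: a = 5.07353, b = 1.25.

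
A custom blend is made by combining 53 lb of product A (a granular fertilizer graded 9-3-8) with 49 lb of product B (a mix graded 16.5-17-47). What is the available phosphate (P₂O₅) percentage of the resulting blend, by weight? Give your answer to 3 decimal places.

Total mass = 53 + 49 = 102 lb.
P₂O₅ mass = 3%×53 + 17%×49 = 9.92 lb.
% P₂O₅ = 9.92 / 102 = 9.72549%.

9.725% P₂O₅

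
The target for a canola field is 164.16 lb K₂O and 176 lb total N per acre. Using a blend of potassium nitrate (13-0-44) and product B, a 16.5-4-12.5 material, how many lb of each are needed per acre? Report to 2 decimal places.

Per-acre balance (a = potassium nitrate, b = product B):
K₂O: 0.44·a + 0.125·b = 164.16
N: 0.13·a + 0.165·b = 176
From row1: a = (164.16 − 0.125·b) / 0.44.
Into row2: 0.13·(164.16 − 0.125·b)/0.44 + 0.165·b = 176 → b = 995.549, a = 90.2644.

90.26 lb potassium nitrate, 995.55 lb product B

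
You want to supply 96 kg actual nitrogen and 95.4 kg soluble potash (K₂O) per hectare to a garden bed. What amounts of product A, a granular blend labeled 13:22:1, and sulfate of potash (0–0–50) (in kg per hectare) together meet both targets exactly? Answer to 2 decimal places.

With a, b = kg per hectare of product A and sulfate of potash:
N: 0.13·a + 0·b = 96
K₂O: 0.01·a + 0.5·b = 95.4
Eliminate b: (row1) − 0/0.5·(row2) → 0.13·a = 96, so a = 738.462.
Then b = (95.4 − 0.01·738.462) / 0.5 = 176.031.

738.46 kg product A, 176.03 kg sulfate of potash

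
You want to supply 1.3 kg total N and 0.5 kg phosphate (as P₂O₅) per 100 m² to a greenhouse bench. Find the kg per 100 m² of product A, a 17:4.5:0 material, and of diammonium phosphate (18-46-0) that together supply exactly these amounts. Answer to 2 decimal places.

Let a = kg of product A, b = kg of diammonium phosphate (per 100 m²).
N: 0.17·a + 0.18·b = 1.3
P₂O₅: 0.045·a + 0.46·b = 0.5
Solving simultaneously: a = 7.24679, b = 0.378031.

7.25 kg product A, 0.38 kg diammonium phosphate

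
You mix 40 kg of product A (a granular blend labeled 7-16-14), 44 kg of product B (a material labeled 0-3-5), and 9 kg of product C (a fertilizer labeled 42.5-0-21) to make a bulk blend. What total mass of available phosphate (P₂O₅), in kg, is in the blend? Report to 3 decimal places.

7.720 kg P₂O₅

P₂O₅ mass = 16%×40 + 3%×44 + 0%×9 = 7.72 kg.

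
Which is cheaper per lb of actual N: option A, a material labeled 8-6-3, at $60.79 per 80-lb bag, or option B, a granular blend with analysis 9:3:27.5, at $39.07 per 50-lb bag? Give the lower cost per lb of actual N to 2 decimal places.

$8.68 per lb N (option B)

option A: N per bag = 80 × 8% = 6.4 lb; cost = 60.79 / 6.4 = $9.4984/lb N.
option B: N per bag = 50 × 9% = 4.5 lb; cost = 39.07 / 4.5 = $8.6822/lb N.
option B is cheaper.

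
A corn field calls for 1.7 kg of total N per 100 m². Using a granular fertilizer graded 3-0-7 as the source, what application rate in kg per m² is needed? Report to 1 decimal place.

Product per 100 m² = 1.7 / 3% = 56.6667 kg.
Convert to per m²: 56.6667 × 0.01 = 0.566667 kg.

0.6 kg of product per sq m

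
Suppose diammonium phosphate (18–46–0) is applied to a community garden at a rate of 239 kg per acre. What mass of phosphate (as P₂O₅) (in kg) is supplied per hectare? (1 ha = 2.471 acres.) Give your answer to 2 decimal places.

P₂O₅ per acre = 239 × 46% = 109.94 kg.
Convert to per hectare: 109.94 × 2.471 = 271.662 kg.

271.66 kg P₂O₅ per hectare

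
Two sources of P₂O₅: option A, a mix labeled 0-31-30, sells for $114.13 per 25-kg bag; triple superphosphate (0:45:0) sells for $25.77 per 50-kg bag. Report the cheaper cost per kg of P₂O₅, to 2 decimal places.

option A: P₂O₅ per bag = 25 × 31% = 7.75 kg; cost = 114.13 / 7.75 = $14.7265/kg P₂O₅.
triple superphosphate: P₂O₅ per bag = 50 × 45% = 22.5 kg; cost = 25.77 / 22.5 = $1.1453/kg P₂O₅.
triple superphosphate is cheaper.

$1.15 per kg P₂O₅ (triple superphosphate)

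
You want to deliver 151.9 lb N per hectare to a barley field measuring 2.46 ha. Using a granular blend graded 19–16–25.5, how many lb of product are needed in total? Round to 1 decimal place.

1966.7 lb

Product per hectare = 151.9 / 19% = 799.474 lb.
Total product = 799.474 × 2.46 = 1966.71 lb.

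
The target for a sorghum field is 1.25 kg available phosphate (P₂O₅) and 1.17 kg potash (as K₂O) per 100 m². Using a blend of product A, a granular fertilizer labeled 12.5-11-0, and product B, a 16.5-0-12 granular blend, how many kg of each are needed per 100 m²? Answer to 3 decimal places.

11.364 kg product A, 9.750 kg product B

With a, b = kg per 100 m² of product A and product B:
P₂O₅: 0.11·a + 0·b = 1.25
K₂O: 0·a + 0.12·b = 1.17
Solving simultaneously: a = 11.3636, b = 9.75.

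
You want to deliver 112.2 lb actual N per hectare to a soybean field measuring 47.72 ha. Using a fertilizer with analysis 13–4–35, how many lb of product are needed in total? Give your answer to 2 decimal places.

41186.03 lb

Product per hectare = 112.2 / 13% = 863.077 lb.
Total product = 863.077 × 47.72 = 41186.031 lb.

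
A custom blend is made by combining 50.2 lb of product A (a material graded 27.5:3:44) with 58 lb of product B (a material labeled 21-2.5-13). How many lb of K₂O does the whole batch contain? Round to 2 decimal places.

K₂O mass = 44%×50.2 + 13%×58 = 29.628 lb.

29.63 lb K₂O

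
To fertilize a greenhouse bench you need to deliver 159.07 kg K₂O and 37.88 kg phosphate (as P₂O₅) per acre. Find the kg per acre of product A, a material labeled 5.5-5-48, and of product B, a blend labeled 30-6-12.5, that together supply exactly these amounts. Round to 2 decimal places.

Per-acre balance (a = product A, b = product B):
K₂O: 0.48·a + 0.125·b = 159.07
P₂O₅: 0.05·a + 0.06·b = 37.88
Eliminate b: (row1) − 0.125/0.06·(row2) → 0.375833·a = 80.1533, so a = 213.268.
Then b = (37.88 − 0.05·213.268) / 0.06 = 453.6098.

213.27 kg product A, 453.61 kg product B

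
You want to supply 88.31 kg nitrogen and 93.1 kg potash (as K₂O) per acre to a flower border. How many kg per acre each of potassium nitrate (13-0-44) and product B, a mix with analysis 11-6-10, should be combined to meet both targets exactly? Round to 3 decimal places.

Let a = kg of potassium nitrate, b = kg of product B (per acre).
N: 0.13·a + 0.11·b = 88.31
K₂O: 0.44·a + 0.1·b = 93.1
Eliminate b: (row1) − 0.11/0.1·(row2) → -0.354·a = -14.1, so a = 39.8305.
Then b = (93.1 − 0.44·39.8305) / 0.1 = 755.7458.

39.831 kg potassium nitrate, 755.746 kg product B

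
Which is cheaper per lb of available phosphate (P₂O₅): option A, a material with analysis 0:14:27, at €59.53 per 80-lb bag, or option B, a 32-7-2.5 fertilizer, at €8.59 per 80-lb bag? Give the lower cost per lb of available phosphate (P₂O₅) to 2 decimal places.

€1.53 per lb P₂O₅ (option B)

option A: P₂O₅ per bag = 80 × 14% = 11.2 lb; cost = 59.53 / 11.2 = €5.3152/lb P₂O₅.
option B: P₂O₅ per bag = 80 × 7% = 5.6 lb; cost = 8.59 / 5.6 = €1.5339/lb P₂O₅.
option B is cheaper.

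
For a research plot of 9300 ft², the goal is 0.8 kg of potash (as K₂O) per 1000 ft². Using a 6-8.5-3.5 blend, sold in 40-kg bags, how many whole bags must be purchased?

6 bags

Product per 1000 ft² = 0.8 / 3.5% = 22.8571 kg.
Total product = 22.8571 × 9300 / 1000 = 212.571 kg.
Bags = ⌈212.571 / 40⌉ = 6.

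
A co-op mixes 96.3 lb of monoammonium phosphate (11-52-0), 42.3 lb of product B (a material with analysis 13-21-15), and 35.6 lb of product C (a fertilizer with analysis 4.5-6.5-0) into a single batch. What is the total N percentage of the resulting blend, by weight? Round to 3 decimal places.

Total mass = 96.3 + 42.3 + 35.6 = 174.2 lb.
N mass = 11%×96.3 + 13%×42.3 + 4.5%×35.6 = 17.694 lb.
% N = 17.694 / 174.2 = 10.1573%.

10.157% N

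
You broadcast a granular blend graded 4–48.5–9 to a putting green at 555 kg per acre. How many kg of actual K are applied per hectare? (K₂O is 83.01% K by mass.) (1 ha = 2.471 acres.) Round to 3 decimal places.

102.456 kg K per hectare

K₂O per acre = 555 × 9% = 49.95 kg.
Elemental K = 49.95 × 0.8301 = 41.4635 kg per acre.
Convert to per hectare: 41.4635 × 2.471 = 102.4563 kg.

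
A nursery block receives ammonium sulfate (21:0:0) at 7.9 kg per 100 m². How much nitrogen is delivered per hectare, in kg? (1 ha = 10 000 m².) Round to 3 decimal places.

nitrogen per 100 m² = 7.9 × 21% = 1.659 kg.
Convert to per hectare: 1.659 × 100 = 165.9 kg.

165.900 kg N per hectare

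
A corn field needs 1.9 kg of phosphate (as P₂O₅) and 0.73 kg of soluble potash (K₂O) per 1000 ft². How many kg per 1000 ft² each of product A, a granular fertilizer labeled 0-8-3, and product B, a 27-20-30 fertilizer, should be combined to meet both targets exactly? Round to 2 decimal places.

Let a = kg of product A, b = kg of product B (per 1000 ft²).
P₂O₅: 0.08·a + 0.2·b = 1.9
K₂O: 0.03·a + 0.3·b = 0.73
Solving simultaneously: a = 23.5556, b = 0.0777778.

23.56 kg product A, 0.08 kg product B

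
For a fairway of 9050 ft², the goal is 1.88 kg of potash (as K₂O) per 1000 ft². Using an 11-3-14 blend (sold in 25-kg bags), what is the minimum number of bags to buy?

Product per 1000 ft² = 1.88 / 14% = 13.4286 kg.
Total product = 13.4286 × 9050 / 1000 = 121.529 kg.
Bags = ⌈121.529 / 25⌉ = 5.

5 bags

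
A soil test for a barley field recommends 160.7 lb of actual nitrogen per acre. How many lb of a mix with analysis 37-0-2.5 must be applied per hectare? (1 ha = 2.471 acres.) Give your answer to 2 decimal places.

Product per acre = 160.7 / 37% = 434.324 lb.
Convert to per hectare: 434.324 × 2.471 = 1073.215 lb.

1073.22 lb of product per hectare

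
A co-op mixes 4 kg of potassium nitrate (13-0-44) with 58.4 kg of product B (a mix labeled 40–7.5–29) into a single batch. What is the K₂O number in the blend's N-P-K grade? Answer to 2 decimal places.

Total mass = 4 + 58.4 = 62.4 kg.
K₂O mass = 44%×4 + 29%×58.4 = 18.696 kg.
% K₂O = 18.696 / 62.4 = 29.9615%.

29.96% K₂O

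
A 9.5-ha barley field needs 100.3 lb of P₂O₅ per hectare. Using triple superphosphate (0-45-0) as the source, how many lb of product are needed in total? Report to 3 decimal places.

2117.444 lb

Product per hectare = 100.3 / 45% = 222.889 lb.
Total product = 222.889 × 9.5 = 2117.4444 lb.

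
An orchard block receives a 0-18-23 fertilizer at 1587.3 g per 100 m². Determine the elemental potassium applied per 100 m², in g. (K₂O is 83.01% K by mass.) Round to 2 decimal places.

K₂O per 100 m² = 1587.3 × 23% = 365.079 g.
Elemental K = 365.079 × 0.8301 = 303.052 g per 100 m².

303.05 g K per hundred sq m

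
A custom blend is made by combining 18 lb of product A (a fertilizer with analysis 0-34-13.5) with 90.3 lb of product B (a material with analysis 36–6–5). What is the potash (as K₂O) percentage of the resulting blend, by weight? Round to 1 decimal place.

Total mass = 18 + 90.3 = 108.3 lb.
K₂O mass = 13.5%×18 + 5%×90.3 = 6.945 lb.
% K₂O = 6.945 / 108.3 = 6.41274%.

6.4% K₂O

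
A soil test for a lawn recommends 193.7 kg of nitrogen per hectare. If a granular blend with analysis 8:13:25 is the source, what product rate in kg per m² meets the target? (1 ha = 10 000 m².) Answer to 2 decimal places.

Product per hectare = 193.7 / 8% = 2421.25 kg.
Convert to per m²: 2421.25 × 0.0001 = 0.242125 kg.

0.24 kg of product per sq m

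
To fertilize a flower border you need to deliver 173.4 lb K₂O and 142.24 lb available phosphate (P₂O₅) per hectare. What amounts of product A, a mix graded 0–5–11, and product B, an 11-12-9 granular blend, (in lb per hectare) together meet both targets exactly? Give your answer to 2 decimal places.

Let a = lb of product A, b = lb of product B (per hectare).
K₂O: 0.11·a + 0.09·b = 173.4
P₂O₅: 0.05·a + 0.12·b = 142.24
Eliminate a: (row1) − 0.11/0.05·(row2) → -0.174·b = -139.528, so b = 801.885.
Back-substitute: a = (173.4 − 0.09·801.885) / 0.11 = 920.276.

920.28 lb product A, 801.89 lb product B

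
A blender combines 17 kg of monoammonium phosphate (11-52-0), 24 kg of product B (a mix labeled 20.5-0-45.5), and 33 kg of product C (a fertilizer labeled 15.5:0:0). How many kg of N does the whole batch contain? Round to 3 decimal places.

11.905 kg N

N mass = 11%×17 + 20.5%×24 + 15.5%×33 = 11.905 kg.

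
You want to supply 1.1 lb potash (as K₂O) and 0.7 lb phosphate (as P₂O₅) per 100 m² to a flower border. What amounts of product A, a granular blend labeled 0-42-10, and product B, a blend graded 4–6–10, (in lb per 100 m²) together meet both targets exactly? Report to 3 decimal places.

0.111 lb product A, 10.889 lb product B

Per-100 m² balance (a = product A, b = product B):
K₂O: 0.1·a + 0.1·b = 1.1
P₂O₅: 0.42·a + 0.06·b = 0.7
Eliminate b: (row1) − 0.1/0.06·(row2) → -0.6·a = -0.0666667, so a = 0.111111.
Then b = (0.7 − 0.42·0.111111) / 0.06 = 10.8889.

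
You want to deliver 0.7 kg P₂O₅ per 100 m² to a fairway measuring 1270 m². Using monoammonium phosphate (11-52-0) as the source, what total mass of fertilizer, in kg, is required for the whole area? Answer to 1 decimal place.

Product per 100 m² = 0.7 / 52% = 1.34615 kg.
Total product = 1.34615 × 1270 / 100 = 17.0962 kg.

17.1 kg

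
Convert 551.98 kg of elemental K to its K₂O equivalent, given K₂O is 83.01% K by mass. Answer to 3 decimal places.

664.956 kg K₂O

K₂O = 551.98 / 0.8301 = 664.95603 kg.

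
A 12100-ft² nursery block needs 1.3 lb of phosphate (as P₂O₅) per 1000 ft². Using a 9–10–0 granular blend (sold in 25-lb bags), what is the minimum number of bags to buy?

7 bags

Product per 1000 ft² = 1.3 / 10% = 13 lb.
Total product = 13 × 12100 / 1000 = 157.3 lb.
Bags = ⌈157.3 / 25⌉ = 7.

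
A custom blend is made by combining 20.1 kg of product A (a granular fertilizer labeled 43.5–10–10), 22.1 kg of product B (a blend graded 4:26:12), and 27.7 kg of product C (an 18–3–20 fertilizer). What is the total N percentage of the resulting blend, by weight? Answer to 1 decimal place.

Total mass = 20.1 + 22.1 + 27.7 = 69.9 kg.
N mass = 43.5%×20.1 + 4%×22.1 + 18%×27.7 = 14.6135 kg.
% N = 14.6135 / 69.9 = 20.9063%.

20.9% N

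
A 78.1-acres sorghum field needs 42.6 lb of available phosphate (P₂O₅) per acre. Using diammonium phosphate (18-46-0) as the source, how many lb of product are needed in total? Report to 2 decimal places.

7232.74 lb

Product per acre = 42.6 / 46% = 92.6087 lb.
Total product = 92.6087 × 78.1 = 7232.739 lb.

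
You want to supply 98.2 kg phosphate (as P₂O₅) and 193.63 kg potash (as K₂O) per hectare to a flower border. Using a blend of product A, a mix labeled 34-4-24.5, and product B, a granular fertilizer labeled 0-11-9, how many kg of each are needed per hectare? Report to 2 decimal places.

533.67 kg product A, 698.66 kg product B

With a, b = kg per hectare of product A and product B:
P₂O₅: 0.04·a + 0.11·b = 98.2
K₂O: 0.245·a + 0.09·b = 193.63
Solving simultaneously: a = 533.6745, b = 698.664.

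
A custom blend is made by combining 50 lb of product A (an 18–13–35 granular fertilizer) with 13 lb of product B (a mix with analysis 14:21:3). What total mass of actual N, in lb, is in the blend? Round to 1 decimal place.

10.8 lb N

N mass = 18%×50 + 14%×13 = 10.82 lb.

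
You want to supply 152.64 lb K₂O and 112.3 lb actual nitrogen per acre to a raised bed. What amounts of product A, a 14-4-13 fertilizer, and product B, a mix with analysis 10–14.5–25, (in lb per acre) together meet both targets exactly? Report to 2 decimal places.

582.32 lb product A, 307.75 lb product B

Per-acre balance (a = product A, b = product B):
K₂O: 0.13·a + 0.25·b = 152.64
N: 0.14·a + 0.1·b = 112.3
Solving simultaneously: a = 582.318, b = 307.7545.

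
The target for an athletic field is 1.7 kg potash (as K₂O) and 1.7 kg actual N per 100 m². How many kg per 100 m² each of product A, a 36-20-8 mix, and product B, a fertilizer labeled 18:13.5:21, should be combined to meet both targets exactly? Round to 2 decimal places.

0.83 kg product A, 7.78 kg product B

Per-100 m² balance (a = product A, b = product B):
K₂O: 0.08·a + 0.21·b = 1.7
N: 0.36·a + 0.18·b = 1.7
Eliminate b: (row1) − 0.21/0.18·(row2) → -0.34·a = -0.283333, so a = 0.833333.
Then b = (1.7 − 0.36·0.833333) / 0.18 = 7.77778.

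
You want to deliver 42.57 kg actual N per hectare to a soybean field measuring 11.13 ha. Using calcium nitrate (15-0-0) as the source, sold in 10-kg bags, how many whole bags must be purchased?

316 bags

Product per hectare = 42.57 / 15% = 283.8 kg.
Total product = 283.8 × 11.13 = 3158.69 kg.
Bags = ⌈3158.69 / 10⌉ = 316.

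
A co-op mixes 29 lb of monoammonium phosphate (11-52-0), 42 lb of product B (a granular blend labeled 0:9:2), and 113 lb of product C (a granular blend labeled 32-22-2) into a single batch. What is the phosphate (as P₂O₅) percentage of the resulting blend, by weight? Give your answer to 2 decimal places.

23.76% P₂O₅

Total mass = 29 + 42 + 113 = 184 lb.
P₂O₅ mass = 52%×29 + 9%×42 + 22%×113 = 43.72 lb.
% P₂O₅ = 43.72 / 184 = 23.7609%.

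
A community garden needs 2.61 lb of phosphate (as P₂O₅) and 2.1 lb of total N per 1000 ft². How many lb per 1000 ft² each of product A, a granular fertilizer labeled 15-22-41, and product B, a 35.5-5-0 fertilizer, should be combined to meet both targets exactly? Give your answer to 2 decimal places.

11.64 lb product A, 1.00 lb product B

Per-1000 ft² balance (a = product A, b = product B):
P₂O₅: 0.22·a + 0.05·b = 2.61
N: 0.15·a + 0.355·b = 2.1
From row1: a = (2.61 − 0.05·b) / 0.22.
Into row2: 0.15·(2.61 − 0.05·b)/0.22 + 0.355·b = 2.1 → b = 0.998584, a = 11.6367.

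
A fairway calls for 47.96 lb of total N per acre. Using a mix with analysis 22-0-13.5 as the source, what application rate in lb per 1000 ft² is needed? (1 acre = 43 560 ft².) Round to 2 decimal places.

Product per acre = 47.96 / 22% = 218 lb.
Convert to per 1000 ft²: 218 × 0.0229568 = 5.00459 lb.

5.00 lb of product per thousand sq ft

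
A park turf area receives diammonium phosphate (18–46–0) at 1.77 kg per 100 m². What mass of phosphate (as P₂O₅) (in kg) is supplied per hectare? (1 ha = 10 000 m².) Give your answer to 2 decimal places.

P₂O₅ per 100 m² = 1.77 × 46% = 0.8142 kg.
Convert to per hectare: 0.8142 × 100 = 81.42 kg.

81.42 kg P₂O₅ per hectare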